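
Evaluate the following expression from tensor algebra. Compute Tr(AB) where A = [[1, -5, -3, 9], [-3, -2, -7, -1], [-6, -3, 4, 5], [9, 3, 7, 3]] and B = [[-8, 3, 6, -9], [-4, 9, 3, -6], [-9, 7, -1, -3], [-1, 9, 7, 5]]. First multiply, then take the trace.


Tr(AB) = sum_i (AB)_{ii} where (AB)_{ii} = sum_k A_{ik} B_{ki}.
(AB)_{11} = 1*-8 + -5*-4 + -3*-9 + 9*-1 = 30
(AB)_{22} = -3*3 + -2*9 + -7*7 + -1*9 = -85
(AB)_{33} = -6*6 + -3*3 + 4*-1 + 5*7 = -14
(AB)_{44} = 9*-9 + 3*-6 + 7*-3 + 3*5 = -105
Tr(AB) = 30 + -85 + -14 + -105 = -174

-174


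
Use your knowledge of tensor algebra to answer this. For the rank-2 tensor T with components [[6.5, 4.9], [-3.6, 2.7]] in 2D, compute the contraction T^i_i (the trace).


The contraction (trace) of a rank-2 tensor is the sum of its diagonal elements.
Diagonal entries: A[1,1] = 6.5, A[2,2] = 2.7
Tr(A) = 6.5 + 2.7 = 9.2

9.2


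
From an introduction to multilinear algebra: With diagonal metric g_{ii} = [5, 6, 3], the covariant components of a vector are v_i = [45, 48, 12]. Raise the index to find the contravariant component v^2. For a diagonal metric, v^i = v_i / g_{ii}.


To raise an index with a diagonal metric: v^i = v_i / g_{ii}.
For index 2: v_2 = 48, g_{22} = 6
v^2 = 48 / 6 = 8

8


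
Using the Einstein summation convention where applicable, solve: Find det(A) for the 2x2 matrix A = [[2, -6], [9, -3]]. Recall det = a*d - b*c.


For a 2x2 matrix [[a, b], [c, d]], det = a*d - b*c.
a = 2, b = -6, c = 9, d = -3
a*d = 2 * -3 = -6
b*c = -6 * 9 = -54
det = -6 - -54 = 48

48


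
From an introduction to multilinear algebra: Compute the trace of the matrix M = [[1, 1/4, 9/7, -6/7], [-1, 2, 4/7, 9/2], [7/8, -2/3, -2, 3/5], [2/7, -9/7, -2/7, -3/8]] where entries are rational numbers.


The trace is the sum of diagonal entries.
Diagonal: M[1,1] = 1, M[2,2] = 2, M[3,3] = -2, M[4,4] = -3/8
Tr(M) = 1 + 2 + -2 + -3/8
Computing step by step:
After adding M[1,1]: 1
After adding M[2,2]: 3
After adding M[3,3]: 1
After adding M[4,4]: 5/8
Tr(M) = 5/8

5/8


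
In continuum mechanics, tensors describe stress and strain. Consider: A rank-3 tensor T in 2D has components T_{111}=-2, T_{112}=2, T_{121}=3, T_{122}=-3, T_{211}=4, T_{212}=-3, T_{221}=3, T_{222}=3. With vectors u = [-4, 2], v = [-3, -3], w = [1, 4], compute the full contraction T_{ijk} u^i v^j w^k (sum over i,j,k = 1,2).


S = sum over i,j,k of T_{ijk} u_i v_j w_k. Expanding all 8 terms:
T_{111}*u_1*v_1*w_1 = -2*-4*-3*1 = -24  (running total: -24)
T_{112}*u_1*v_1*w_2 = 2*-4*-3*4 = 96  (running total: 72)
T_{121}*u_1*v_2*w_1 = 3*-4*-3*1 = 36  (running total: 108)
T_{122}*u_1*v_2*w_2 = -3*-4*-3*4 = -144  (running total: -36)
T_{211}*u_2*v_1*w_1 = 4*2*-3*1 = -24  (running total: -60)
T_{212}*u_2*v_1*w_2 = -3*2*-3*4 = 72  (running total: 12)
T_{221}*u_2*v_2*w_1 = 3*2*-3*1 = -18  (running total: -6)
T_{222}*u_2*v_2*w_2 = 3*2*-3*4 = -72  (running total: -78)
S = -78

-78


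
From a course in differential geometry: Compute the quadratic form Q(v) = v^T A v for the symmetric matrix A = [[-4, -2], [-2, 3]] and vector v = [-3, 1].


First compute Av:
(Av)_1 = -4*-3 + -2*1 = 10
(Av)_2 = -2*-3 + 3*1 = 9
Av = [10, 9]
Then v^T (Av) = -3*10 + 1*9
= -30 + 9 = -21

-21


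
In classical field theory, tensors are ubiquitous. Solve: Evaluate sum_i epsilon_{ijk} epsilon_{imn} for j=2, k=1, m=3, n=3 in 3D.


Using the identity: epsilon_{ijk} epsilon_{imn} = delta_{jm} delta_{kn} - delta_{jn} delta_{km}.
delta_{23} = 0
delta_{13} = 0
delta_{23} = 0
delta_{13} = 0
Result = 0 * 0 - 0 * 0 = 0 - 0 = 0

0


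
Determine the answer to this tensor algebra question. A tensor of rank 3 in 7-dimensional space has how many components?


The number of components of a rank-r tensor in d dimensions is d^r.
Here d = 7 and r = 3.
7^3 = 343

343


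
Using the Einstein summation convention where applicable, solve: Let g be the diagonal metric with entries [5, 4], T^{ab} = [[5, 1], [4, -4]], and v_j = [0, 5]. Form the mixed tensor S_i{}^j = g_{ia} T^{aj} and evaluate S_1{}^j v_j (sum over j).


Step 1: lower the first index. For a diagonal metric, g_{ia} T^{aj} = g_{ii} T^{ij} (no sum on i).
g_{11} = 5
S_1{}^1 = 5 * T^{11} = 5 * 5 = 25
S_1{}^2 = 5 * T^{12} = 5 * 1 = 5
Step 2: contract S_1{}^j with v_j.
S_1{}^1 * v_1 = 25 * 0 = 0
S_1{}^2 * v_2 = 5 * 5 = 25
Result = 0 + 25 = 25

25


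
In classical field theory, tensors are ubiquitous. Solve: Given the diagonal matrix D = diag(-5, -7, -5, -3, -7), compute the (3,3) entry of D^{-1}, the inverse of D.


For a diagonal matrix, the inverse has entries (D^{-1})_{ii} = 1/d_{ii}.
The diagonal entries are: d_{11} = -5, d_{22} = -7, d_{33} = -5, d_{44} = -3, d_{55} = -7
We need (D^{-1})_{33} = 1/d_{33} = 1/-5 = -1/5

-1/5


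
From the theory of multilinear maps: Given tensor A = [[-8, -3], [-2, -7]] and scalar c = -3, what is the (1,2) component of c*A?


Scalar multiplication: (cA)_{ij} = c * A_{ij}.
c = -3
A_{12} = -3
(cA)_{12} = -3 * -3 = 9

9


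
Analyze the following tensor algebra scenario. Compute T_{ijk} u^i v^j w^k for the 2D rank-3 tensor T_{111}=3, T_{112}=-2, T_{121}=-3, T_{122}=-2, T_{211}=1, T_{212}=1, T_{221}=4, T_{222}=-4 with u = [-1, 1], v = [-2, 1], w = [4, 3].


S = sum over i,j,k of T_{ijk} u_i v_j w_k. Expanding all 8 terms:
T_{111}*u_1*v_1*w_1 = 3*-1*-2*4 = 24  (running total: 24)
T_{112}*u_1*v_1*w_2 = -2*-1*-2*3 = -12  (running total: 12)
T_{121}*u_1*v_2*w_1 = -3*-1*1*4 = 12  (running total: 24)
T_{122}*u_1*v_2*w_2 = -2*-1*1*3 = 6  (running total: 30)
T_{211}*u_2*v_1*w_1 = 1*1*-2*4 = -8  (running total: 22)
T_{212}*u_2*v_1*w_2 = 1*1*-2*3 = -6  (running total: 16)
T_{221}*u_2*v_2*w_1 = 4*1*1*4 = 16  (running total: 32)
T_{222}*u_2*v_2*w_2 = -4*1*1*3 = -12  (running total: 20)
S = 20

20


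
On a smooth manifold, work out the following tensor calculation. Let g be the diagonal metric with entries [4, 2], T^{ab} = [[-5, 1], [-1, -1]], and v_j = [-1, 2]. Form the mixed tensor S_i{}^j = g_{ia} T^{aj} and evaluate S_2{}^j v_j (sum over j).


Step 1: lower the first index. For a diagonal metric, g_{ia} T^{aj} = g_{ii} T^{ij} (no sum on i).
g_{22} = 2
S_2{}^1 = 2 * T^{21} = 2 * -1 = -2
S_2{}^2 = 2 * T^{22} = 2 * -1 = -2
Step 2: contract S_2{}^j with v_j.
S_2{}^1 * v_1 = -2 * -1 = 2
S_2{}^2 * v_2 = -2 * 2 = -4
Result = 2 + -4 = -2

-2


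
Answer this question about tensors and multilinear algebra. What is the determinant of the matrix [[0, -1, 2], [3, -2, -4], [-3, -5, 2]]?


Expanding along the first row, det(A) = a11*M_11 - a12*M_12 + a13*M_13, where M_1j is the (1,j) minor.
Minor M_11 = -2*2 - -4*-5 = -24
Minor M_12 = 3*2 - -4*-3 = -6
Minor M_13 = 3*-5 - -2*-3 = -21
det = 0*(-24) - -1*(-6) + 2*(-21)
    = 0 - 6 + -42
    = -48

-48


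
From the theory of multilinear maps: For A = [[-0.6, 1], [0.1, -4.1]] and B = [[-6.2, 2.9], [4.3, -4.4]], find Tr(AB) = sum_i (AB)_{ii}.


Tr(AB) = sum_i (AB)_{ii} where (AB)_{ii} = sum_k A_{ik} B_{ki}.
(AB)_{11} = -0.6*-6.2 + 1*4.3 = 8.02
(AB)_{22} = 0.1*2.9 + -4.1*-4.4 = 18.33
Tr(AB) = 8.02 + 18.33 = 26.35

26.35


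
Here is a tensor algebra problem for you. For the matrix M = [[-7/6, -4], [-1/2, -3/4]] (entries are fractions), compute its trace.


The trace is the sum of diagonal entries.
Diagonal: M[1,1] = -7/6, M[2,2] = -3/4
Tr(M) = -7/6 + -3/4
Computing step by step:
After adding M[1,1]: -7/6
After adding M[2,2]: -23/12
Tr(M) = -23/12

-23/12


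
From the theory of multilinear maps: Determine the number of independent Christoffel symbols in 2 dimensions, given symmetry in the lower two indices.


Christoffel symbols Gamma^k_{ij} are symmetric in i,j, so there are d * d(d+1)/2 independent symbols.
d = 2
d(d+1)/2 = 2 * 3 / 2 = 3
Total = 2 * 3 = 6

6


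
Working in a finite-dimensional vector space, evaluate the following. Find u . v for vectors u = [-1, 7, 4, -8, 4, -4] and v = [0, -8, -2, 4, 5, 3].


The inner product u . v = sum of u_i * v_i.
Term-by-term: -1 * 0, 7 * -8, 4 * -2, -8 * 4, 4 * 5, -4 * 3
Products: 0, -56, -8, -32, 20, -12
Sum = 0 + -56 + -8 + -32 + 20 + -12 = -88

-88


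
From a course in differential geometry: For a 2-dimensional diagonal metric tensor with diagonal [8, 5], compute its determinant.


For a diagonal metric, the determinant is the product of diagonal entries.
Diagonal entries: 8, 5
det(g) = 8 * 5 = 40

40


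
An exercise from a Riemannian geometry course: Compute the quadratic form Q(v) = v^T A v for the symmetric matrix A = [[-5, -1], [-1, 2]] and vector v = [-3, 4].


First compute Av:
(Av)_1 = -5*-3 + -1*4 = 11
(Av)_2 = -1*-3 + 2*4 = 11
Av = [11, 11]
Then v^T (Av) = -3*11 + 4*11
= -33 + 44 = 11

11


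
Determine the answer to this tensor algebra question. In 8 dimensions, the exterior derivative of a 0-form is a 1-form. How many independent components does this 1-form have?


The exterior derivative of a p-form is a (p+1)-form.
Its number of independent components is C(n, p+1).
n = 8, p+1 = 1
C(8, 1) = 8

8


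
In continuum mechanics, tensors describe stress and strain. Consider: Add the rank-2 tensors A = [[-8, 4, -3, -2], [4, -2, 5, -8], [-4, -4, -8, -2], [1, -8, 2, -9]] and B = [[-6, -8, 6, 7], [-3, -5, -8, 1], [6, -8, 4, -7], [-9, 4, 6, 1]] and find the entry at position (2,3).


Tensor addition is component-wise: (A + B)_{ij} = A_{ij} + B_{ij}.
A_{23} = 5
B_{23} = -8
(A + B)_{23} = 5 + -8 = -3

-3


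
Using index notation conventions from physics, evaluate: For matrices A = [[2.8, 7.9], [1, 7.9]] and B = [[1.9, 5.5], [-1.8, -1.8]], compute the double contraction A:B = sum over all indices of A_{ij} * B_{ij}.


A:B = sum over all i,j of A_{ij} * B_{ij}.
Row 1: 2.8*1.9=5.32, 7.9*5.5=43.45 => row sum = 48.77
Row 2: 1*-1.8=-1.8, 7.9*-1.8=-14.22 => row sum = -16.02
Total = 48.77 + -16.02 = 32.75

32.75


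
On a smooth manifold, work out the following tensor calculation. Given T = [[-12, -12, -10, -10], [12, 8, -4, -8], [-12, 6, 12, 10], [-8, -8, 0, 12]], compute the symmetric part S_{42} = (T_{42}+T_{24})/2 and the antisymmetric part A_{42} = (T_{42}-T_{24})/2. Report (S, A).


T_{42} = -8
T_{24} = -8
S_{42} = (-8 + -8)/2 = -16/2 = -8
A_{42} = (-8 - -8)/2 = 0/2 = 0
Check: S + A = -8 + 0 = -8 = T_{42}.

(-8, 0)


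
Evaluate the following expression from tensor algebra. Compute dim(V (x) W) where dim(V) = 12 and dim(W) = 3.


The dimension of a tensor product is the product of dimensions.
dim(V) = 12, dim(W) = 3
dim(V (x) W) = 12 * 3 = 36

36


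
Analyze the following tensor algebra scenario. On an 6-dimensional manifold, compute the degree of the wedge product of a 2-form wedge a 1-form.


The degree of a wedge product is the sum of the degrees of the individual forms.
Degrees: 2, 1
Total degree = 2 + 1 = 3

3


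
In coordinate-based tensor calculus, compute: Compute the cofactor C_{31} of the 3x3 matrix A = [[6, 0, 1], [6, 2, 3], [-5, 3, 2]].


To find cofactor C_{31}, delete row 3 and column 1.
The resulting 2x2 submatrix is: [[0, 1], [2, 3]]
Minor M_{31} = 0*3 - 1*2
  = 0 - 2 = -2
Sign = (-1)^(3+1) = (-1)^4 = 1
Cofactor C_{31} = 1 * -2 = -2

-2


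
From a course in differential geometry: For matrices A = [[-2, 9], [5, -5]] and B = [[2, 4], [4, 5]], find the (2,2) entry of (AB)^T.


(AB)^T_{ij} = (AB)_{ji} = sum_k A_{jk} B_{ki}.
For i=2, j=2 we need (AB)_{22}:
A_{21} * B_{12} = 5 * 4 = 20
A_{22} * B_{22} = -5 * 5 = -25
Sum = 20 + -25 = -5

-5


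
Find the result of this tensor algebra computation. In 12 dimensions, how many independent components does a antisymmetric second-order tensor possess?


A antisymmetric rank-2 tensor in d dimensions has d(d-1)/2 independent components.
d = 12
d(d-1)/2 = 12 * 11 / 2 = 132 / 2 = 66

66


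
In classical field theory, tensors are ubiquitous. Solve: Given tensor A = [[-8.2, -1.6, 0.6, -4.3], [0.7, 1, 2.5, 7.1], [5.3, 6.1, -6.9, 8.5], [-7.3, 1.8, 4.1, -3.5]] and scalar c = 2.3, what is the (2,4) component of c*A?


Scalar multiplication: (cA)_{ij} = c * A_{ij}.
c = 2.3
A_{24} = 7.1
(cA)_{24} = 2.3 * 7.1 = 16.33

16.33


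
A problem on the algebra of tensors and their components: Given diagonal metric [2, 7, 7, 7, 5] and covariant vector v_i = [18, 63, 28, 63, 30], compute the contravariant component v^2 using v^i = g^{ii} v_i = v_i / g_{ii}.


To raise an index with a diagonal metric: v^i = v_i / g_{ii}.
For index 2: v_2 = 63, g_{22} = 7
v^2 = 63 / 7 = 9

9


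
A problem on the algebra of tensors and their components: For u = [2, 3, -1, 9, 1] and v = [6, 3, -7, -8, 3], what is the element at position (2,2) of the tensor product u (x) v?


The outer product entry T_{ij} = u_i * v_j.
We need i=2, j=2.
u_2 = 3, v_2 = 3
T_{2,2} = 3 * 3 = 9

9


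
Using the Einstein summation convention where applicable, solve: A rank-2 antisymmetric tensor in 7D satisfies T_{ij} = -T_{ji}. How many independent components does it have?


An antisymmetric rank-2 tensor satisfies A_{ij} = -A_{ji}, so diagonal entries are zero.
The independent components are the upper-triangular entries: C(n, 2) = n(n-1)/2.
n = 7
C(7, 2) = 7 * 6 / 2 = 42 / 2 = 21

21


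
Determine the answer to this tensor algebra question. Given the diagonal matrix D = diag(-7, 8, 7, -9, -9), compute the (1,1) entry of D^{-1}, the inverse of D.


For a diagonal matrix, the inverse has entries (D^{-1})_{ii} = 1/d_{ii}.
The diagonal entries are: d_{11} = -7, d_{22} = 8, d_{33} = 7, d_{44} = -9, d_{55} = -9
We need (D^{-1})_{11} = 1/d_{11} = 1/-7 = -1/7

-1/7


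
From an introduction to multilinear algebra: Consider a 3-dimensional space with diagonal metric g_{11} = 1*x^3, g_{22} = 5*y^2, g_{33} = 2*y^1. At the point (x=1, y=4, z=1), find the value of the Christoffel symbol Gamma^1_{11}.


For a diagonal metric, Gamma^k_{ij} = (1/2) g^{kk} (dg_{ik}/dx_j + dg_{jk}/dx_i - dg_{ij}/dx_k).
The metric is diagonal, so g_{ab} = 0 for a != b.
At the given point: g_{11} = 1, g_{22} = 80, g_{33} = 8
g^{11} = 1/1
dg_{11}/dx_1 = dg_{11}/dx_1 = 3
dg_{11}/dx_1 = dg_{11}/dx_1 = 3
dg_{11}/dx_1 = dg_{11}/dx_1 = 3
Numerator = 3 + 3 - 3 = 3
Gamma^1_{11} = 3 / (2 * 1) = 3/2

3/2


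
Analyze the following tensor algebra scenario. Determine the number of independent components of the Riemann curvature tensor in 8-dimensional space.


The Riemann tensor in d dimensions has d^2(d^2 - 1)/12 independent components.
d = 8, so d^2 = 64
d^2 - 1 = 63
d^2(d^2 - 1) = 64 * 63 = 4032
Divide by 12: 4032 / 12 = 336

336


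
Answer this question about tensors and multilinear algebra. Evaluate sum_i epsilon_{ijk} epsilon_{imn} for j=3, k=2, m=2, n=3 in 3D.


Using the identity: epsilon_{ijk} epsilon_{imn} = delta_{jm} delta_{kn} - delta_{jn} delta_{km}.
delta_{32} = 0
delta_{23} = 0
delta_{33} = 1
delta_{22} = 1
Result = 0 * 0 - 1 * 1 = 0 - 1 = -1

-1


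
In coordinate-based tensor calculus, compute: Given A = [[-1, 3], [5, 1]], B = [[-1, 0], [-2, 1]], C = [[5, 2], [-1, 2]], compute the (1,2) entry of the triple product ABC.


(ABC)_{12} = sum_m (AB)_{1m} C_{m2}. First compute row 1 of AB.
(AB)_{11} = -1*-1 + 3*-2 = -5
(AB)_{12} = -1*0 + 3*1 = 3
Now contract with column 2 of C:
(AB)_{11} * C_{12} = -5 * 2 = -10
(AB)_{12} * C_{22} = 3 * 2 = 6
(ABC)_{12} = -10 + 6 = -4

-4


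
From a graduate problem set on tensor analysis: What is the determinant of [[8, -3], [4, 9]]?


For a 2x2 matrix [[a, b], [c, d]], det = a*d - b*c.
a = 8, b = -3, c = 4, d = 9
a*d = 8 * 9 = 72
b*c = -3 * 4 = -12
det = 72 - -12 = 84

84


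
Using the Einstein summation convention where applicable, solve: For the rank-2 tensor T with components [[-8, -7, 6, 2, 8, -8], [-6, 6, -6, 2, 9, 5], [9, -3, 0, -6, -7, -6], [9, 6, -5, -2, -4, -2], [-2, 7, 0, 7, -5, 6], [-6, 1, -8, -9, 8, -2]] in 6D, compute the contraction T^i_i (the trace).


The contraction (trace) of a rank-2 tensor is the sum of its diagonal elements.
Diagonal entries: A[1,1] = -8, A[2,2] = 6, A[3,3] = 0, A[4,4] = -2, A[5,5] = -5, A[6,6] = -2
Tr(A) = -8 + 6 + 0 + -2 + -5 + -2 = -11

-11


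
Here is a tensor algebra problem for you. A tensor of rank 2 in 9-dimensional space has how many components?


The number of components of a rank-r tensor in d dimensions is d^r.
Here d = 9 and r = 2.
9^2 = 81

81


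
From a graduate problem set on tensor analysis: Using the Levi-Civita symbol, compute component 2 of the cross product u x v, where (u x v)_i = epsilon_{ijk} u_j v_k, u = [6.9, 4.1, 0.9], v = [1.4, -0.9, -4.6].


(u x v)_2 = sum_{j,k} epsilon_{2jk} u_j v_k. Only permutations of (1,2,3) contribute; the two non-zero terms are:
eps_{213} u_1 v_3 = -1 * 6.9 * -4.6 = 31.74
eps_{231} u_3 v_1 = 1 * 0.9 * 1.4 = 1.26
(u x v)_2 = 33

33


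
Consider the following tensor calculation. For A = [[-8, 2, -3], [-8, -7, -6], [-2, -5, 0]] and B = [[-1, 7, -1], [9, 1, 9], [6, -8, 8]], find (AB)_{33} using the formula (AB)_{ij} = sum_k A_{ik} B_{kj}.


(AB)_{ij} = sum_k A_{ik} B_{kj}.
For i=3, j=3:
A_{31} * B_{13} = -2 * -1 = 2
A_{32} * B_{23} = -5 * 9 = -45
A_{33} * B_{33} = 0 * 8 = 0
Sum = 2 + -45 + 0 = -43

-43


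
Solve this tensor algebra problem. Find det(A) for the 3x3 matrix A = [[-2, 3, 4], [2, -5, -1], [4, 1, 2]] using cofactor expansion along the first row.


Expanding along the first row, det(A) = a11*M_11 - a12*M_12 + a13*M_13, where M_1j is the (1,j) minor.
Minor M_11 = -5*2 - -1*1 = -9
Minor M_12 = 2*2 - -1*4 = 8
Minor M_13 = 2*1 - -5*4 = 22
det = -2*(-9) - 3*(8) + 4*(22)
    = 18 - 24 + 88
    = 82

82


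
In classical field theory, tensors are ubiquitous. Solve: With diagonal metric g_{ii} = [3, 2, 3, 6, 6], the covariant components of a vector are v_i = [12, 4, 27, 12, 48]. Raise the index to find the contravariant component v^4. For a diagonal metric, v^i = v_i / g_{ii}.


To raise an index with a diagonal metric: v^i = v_i / g_{ii}.
For index 4: v_4 = 12, g_{44} = 6
v^4 = 12 / 6 = 2

2


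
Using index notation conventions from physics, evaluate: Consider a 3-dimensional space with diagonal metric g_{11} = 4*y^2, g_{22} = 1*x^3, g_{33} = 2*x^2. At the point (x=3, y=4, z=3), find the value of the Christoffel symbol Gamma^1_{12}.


For a diagonal metric, Gamma^k_{ij} = (1/2) g^{kk} (dg_{ik}/dx_j + dg_{jk}/dx_i - dg_{ij}/dx_k).
The metric is diagonal, so g_{ab} = 0 for a != b.
At the given point: g_{11} = 64, g_{22} = 27, g_{33} = 18
g^{11} = 1/64
dg_{11}/dx_2 = dg_{11}/dx_2 = 32
dg_{21}/dx_1 = 0 (off-diagonal)
dg_{12}/dx_1 = 0 (off-diagonal)
Numerator = 32 + 0 - 0 = 32
Gamma^1_{12} = 32 / (2 * 64) = 1/4

1/4


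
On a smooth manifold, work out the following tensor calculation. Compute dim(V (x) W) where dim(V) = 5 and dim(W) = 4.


The dimension of a tensor product is the product of dimensions.
dim(V) = 5, dim(W) = 4
dim(V (x) W) = 5 * 4 = 20

20


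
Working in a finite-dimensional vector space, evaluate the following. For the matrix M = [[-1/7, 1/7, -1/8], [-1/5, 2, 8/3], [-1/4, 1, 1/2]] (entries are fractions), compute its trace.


The trace is the sum of diagonal entries.
Diagonal: M[1,1] = -1/7, M[2,2] = 2, M[3,3] = 1/2
Tr(M) = -1/7 + 2 + 1/2
Computing step by step:
After adding M[1,1]: -1/7
After adding M[2,2]: 13/7
After adding M[3,3]: 33/14
Tr(M) = 33/14

33/14


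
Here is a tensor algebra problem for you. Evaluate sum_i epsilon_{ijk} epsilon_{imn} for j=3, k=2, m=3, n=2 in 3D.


Using the identity: epsilon_{ijk} epsilon_{imn} = delta_{jm} delta_{kn} - delta_{jn} delta_{km}.
delta_{33} = 1
delta_{22} = 1
delta_{32} = 0
delta_{23} = 0
Result = 1 * 1 - 0 * 0 = 1 - 0 = 1

1


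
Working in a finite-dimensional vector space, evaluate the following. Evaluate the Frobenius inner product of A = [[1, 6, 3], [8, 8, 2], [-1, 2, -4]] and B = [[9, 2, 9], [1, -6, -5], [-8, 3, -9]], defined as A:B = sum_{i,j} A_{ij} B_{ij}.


A:B = sum over all i,j of A_{ij} * B_{ij}.
Row 1: 1*9=9, 6*2=12, 3*9=27 => row sum = 48
Row 2: 8*1=8, 8*-6=-48, 2*-5=-10 => row sum = -50
Row 3: -1*-8=8, 2*3=6, -4*-9=36 => row sum = 50
Total = 48 + -50 + 50 = 48

48


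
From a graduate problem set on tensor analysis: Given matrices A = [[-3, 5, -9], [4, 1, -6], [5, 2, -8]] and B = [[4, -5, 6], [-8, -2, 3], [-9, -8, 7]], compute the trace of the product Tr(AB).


Tr(AB) = sum_i (AB)_{ii} where (AB)_{ii} = sum_k A_{ik} B_{ki}.
(AB)_{11} = -3*4 + 5*-8 + -9*-9 = 29
(AB)_{22} = 4*-5 + 1*-2 + -6*-8 = 26
(AB)_{33} = 5*6 + 2*3 + -8*7 = -20
Tr(AB) = 29 + 26 + -20 = 35

35


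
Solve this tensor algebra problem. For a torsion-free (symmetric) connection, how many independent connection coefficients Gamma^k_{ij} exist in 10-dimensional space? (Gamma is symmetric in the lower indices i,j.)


Christoffel symbols Gamma^k_{ij} are symmetric in i,j, so there are d * d(d+1)/2 independent symbols.
d = 10
d(d+1)/2 = 10 * 11 / 2 = 55
Total = 10 * 55 = 550

550


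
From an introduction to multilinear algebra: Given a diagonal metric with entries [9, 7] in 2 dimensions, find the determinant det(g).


For a diagonal metric, the determinant is the product of diagonal entries.
Diagonal entries: 9, 7
det(g) = 9 * 7 = 63

63


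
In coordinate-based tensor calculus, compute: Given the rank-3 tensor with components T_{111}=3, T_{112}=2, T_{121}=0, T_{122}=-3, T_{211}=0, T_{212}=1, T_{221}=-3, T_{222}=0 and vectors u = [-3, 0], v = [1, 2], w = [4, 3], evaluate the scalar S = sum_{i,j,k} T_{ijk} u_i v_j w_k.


S = sum over i,j,k of T_{ijk} u_i v_j w_k. Expanding all 8 terms:
T_{111}*u_1*v_1*w_1 = 3*-3*1*4 = -36  (running total: -36)
T_{112}*u_1*v_1*w_2 = 2*-3*1*3 = -18  (running total: -54)
T_{121}*u_1*v_2*w_1 = 0*-3*2*4 = 0  (running total: -54)
T_{122}*u_1*v_2*w_2 = -3*-3*2*3 = 54  (running total: 0)
T_{211}*u_2*v_1*w_1 = 0*0*1*4 = 0  (running total: 0)
T_{212}*u_2*v_1*w_2 = 1*0*1*3 = 0  (running total: 0)
T_{221}*u_2*v_2*w_1 = -3*0*2*4 = 0  (running total: 0)
T_{222}*u_2*v_2*w_2 = 0*0*2*3 = 0  (running total: 0)
S = 0

0


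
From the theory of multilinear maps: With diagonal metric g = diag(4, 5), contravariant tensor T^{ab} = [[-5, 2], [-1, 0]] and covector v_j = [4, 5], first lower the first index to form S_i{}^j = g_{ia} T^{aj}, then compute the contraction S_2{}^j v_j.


Step 1: lower the first index. For a diagonal metric, g_{ia} T^{aj} = g_{ii} T^{ij} (no sum on i).
g_{22} = 5
S_2{}^1 = 5 * T^{21} = 5 * -1 = -5
S_2{}^2 = 5 * T^{22} = 5 * 0 = 0
Step 2: contract S_2{}^j with v_j.
S_2{}^1 * v_1 = -5 * 4 = -20
S_2{}^2 * v_2 = 0 * 5 = 0
Result = -20 + 0 = -20

-20


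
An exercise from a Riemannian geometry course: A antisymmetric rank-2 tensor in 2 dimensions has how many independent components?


A antisymmetric rank-2 tensor in d dimensions has d(d-1)/2 independent components.
d = 2
d(d-1)/2 = 2 * 1 / 2 = 2 / 2 = 1

1


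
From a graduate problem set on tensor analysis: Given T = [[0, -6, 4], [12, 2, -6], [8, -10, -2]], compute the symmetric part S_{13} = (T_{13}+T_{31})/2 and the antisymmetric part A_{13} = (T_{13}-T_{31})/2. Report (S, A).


T_{13} = 4
T_{31} = 8
S_{13} = (4 + 8)/2 = 12/2 = 6
A_{13} = (4 - 8)/2 = -4/2 = -2
Check: S + A = 6 + -2 = 4 = T_{13}.

(6, -2)


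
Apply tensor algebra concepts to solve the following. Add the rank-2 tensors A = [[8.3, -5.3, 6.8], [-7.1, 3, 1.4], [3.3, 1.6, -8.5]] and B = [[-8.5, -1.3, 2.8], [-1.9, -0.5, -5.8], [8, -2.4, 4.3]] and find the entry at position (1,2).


Tensor addition is component-wise: (A + B)_{ij} = A_{ij} + B_{ij}.
A_{12} = -5.3
B_{12} = -1.3
(A + B)_{12} = -5.3 + -1.3 = -6.6

-6.6


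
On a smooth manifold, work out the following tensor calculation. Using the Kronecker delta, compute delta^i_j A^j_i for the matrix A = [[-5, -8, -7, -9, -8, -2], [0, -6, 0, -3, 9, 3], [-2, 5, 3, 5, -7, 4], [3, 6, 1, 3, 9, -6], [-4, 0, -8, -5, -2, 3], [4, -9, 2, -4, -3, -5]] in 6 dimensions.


The contraction (trace) of a rank-2 tensor is the sum of its diagonal elements.
Diagonal entries: A[1,1] = -5, A[2,2] = -6, A[3,3] = 3, A[4,4] = 3, A[5,5] = -2, A[6,6] = -5
Tr(A) = -5 + -6 + 3 + 3 + -2 + -5 = -12

-12


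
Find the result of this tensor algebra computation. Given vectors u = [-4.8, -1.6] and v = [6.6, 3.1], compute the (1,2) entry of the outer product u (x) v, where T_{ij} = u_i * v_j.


The outer product entry T_{ij} = u_i * v_j.
We need i=1, j=2.
u_1 = -4.8, v_2 = 3.1
T_{1,2} = -4.8 * 3.1 = -14.88

-14.88


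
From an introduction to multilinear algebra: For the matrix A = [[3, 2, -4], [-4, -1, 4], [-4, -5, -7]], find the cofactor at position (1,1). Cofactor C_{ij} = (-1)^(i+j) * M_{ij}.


To find cofactor C_{11}, delete row 1 and column 1.
The resulting 2x2 submatrix is: [[-1, 4], [-5, -7]]
Minor M_{11} = -1*-7 - 4*-5
  = 7 - -20 = 27
Sign = (-1)^(1+1) = (-1)^2 = 1
Cofactor C_{11} = 1 * 27 = 27

27


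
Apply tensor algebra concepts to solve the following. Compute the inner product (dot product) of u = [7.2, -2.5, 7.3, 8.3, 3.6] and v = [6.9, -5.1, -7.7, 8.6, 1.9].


The inner product u . v = sum of u_i * v_i.
Term-by-term: 7.2 * 6.9, -2.5 * -5.1, 7.3 * -7.7, 8.3 * 8.6, 3.6 * 1.9
Products: 49.68, 12.75, -56.21, 71.38, 6.84
Sum = 49.68 + 12.75 + -56.21 + 71.38 + 6.84 = 84.44

84.44


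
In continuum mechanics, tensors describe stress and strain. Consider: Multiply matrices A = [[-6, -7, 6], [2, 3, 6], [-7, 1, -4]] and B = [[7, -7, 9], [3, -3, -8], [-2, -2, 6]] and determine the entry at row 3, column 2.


(AB)_{ij} = sum_k A_{ik} B_{kj}.
For i=3, j=2:
A_{31} * B_{12} = -7 * -7 = 49
A_{32} * B_{22} = 1 * -3 = -3
A_{33} * B_{32} = -4 * -2 = 8
Sum = 49 + -3 + 8 = 54

54


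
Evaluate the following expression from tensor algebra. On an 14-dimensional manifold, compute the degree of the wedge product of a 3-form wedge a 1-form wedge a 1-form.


The degree of a wedge product is the sum of the degrees of the individual forms.
Degrees: 3, 1, 1
Total degree = 3 + 1 + 1 = 5

5


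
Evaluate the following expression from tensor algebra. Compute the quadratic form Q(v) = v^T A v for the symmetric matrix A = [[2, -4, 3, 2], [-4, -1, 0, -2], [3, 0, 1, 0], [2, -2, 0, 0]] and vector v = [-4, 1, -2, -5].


First compute Av:
(Av)_1 = 2*-4 + -4*1 + 3*-2 + 2*-5 = -28
(Av)_2 = -4*-4 + -1*1 + 0*-2 + -2*-5 = 25
(Av)_3 = 3*-4 + 0*1 + 1*-2 + 0*-5 = -14
(Av)_4 = 2*-4 + -2*1 + 0*-2 + 0*-5 = -10
Av = [-28, 25, -14, -10]
Then v^T (Av) = -4*-28 + 1*25 + -2*-14 + -5*-10
= 112 + 25 + 28 + 50 = 215

215


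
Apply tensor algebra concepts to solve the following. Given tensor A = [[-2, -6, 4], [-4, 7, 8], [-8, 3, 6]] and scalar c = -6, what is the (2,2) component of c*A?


Scalar multiplication: (cA)_{ij} = c * A_{ij}.
c = -6
A_{22} = 7
(cA)_{22} = -6 * 7 = -42

-42


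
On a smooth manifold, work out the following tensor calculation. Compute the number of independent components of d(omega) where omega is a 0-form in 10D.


The exterior derivative of a p-form is a (p+1)-form.
Its number of independent components is C(n, p+1).
n = 10, p+1 = 1
C(10, 1) = 10

10


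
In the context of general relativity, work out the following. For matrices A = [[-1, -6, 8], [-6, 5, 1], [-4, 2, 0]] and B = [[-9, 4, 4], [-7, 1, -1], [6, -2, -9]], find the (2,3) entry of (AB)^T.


(AB)^T_{ij} = (AB)_{ji} = sum_k A_{jk} B_{ki}.
For i=2, j=3 we need (AB)_{32}:
A_{31} * B_{12} = -4 * 4 = -16
A_{32} * B_{22} = 2 * 1 = 2
A_{33} * B_{32} = 0 * -2 = 0
Sum = -16 + 2 + 0 = -14

-14


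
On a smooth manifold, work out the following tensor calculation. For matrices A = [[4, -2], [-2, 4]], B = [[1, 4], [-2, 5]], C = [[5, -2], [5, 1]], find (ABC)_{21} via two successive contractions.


(ABC)_{21} = sum_m (AB)_{2m} C_{m1}. First compute row 2 of AB.
(AB)_{21} = -2*1 + 4*-2 = -10
(AB)_{22} = -2*4 + 4*5 = 12
Now contract with column 1 of C:
(AB)_{21} * C_{11} = -10 * 5 = -50
(AB)_{22} * C_{21} = 12 * 5 = 60
(ABC)_{21} = -50 + 60 = 10

10


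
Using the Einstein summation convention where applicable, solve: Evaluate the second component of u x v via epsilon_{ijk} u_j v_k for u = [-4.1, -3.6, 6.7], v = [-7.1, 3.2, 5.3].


(u x v)_2 = sum_{j,k} epsilon_{2jk} u_j v_k. Only permutations of (1,2,3) contribute; the two non-zero terms are:
eps_{213} u_1 v_3 = -1 * -4.1 * 5.3 = 21.73
eps_{231} u_3 v_1 = 1 * 6.7 * -7.1 = -47.57
(u x v)_2 = -25.84

-25.84


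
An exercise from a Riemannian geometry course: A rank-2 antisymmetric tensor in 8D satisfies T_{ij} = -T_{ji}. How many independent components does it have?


An antisymmetric rank-2 tensor satisfies A_{ij} = -A_{ji}, so diagonal entries are zero.
The independent components are the upper-triangular entries: C(n, 2) = n(n-1)/2.
n = 8
C(8, 2) = 8 * 7 / 2 = 56 / 2 = 28

28


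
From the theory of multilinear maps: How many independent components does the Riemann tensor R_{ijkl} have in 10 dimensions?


The Riemann tensor in d dimensions has d^2(d^2 - 1)/12 independent components.
d = 10, so d^2 = 100
d^2 - 1 = 99
d^2(d^2 - 1) = 100 * 99 = 9900
Divide by 12: 9900 / 12 = 825

825


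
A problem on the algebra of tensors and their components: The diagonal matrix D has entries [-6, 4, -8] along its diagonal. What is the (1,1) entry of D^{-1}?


For a diagonal matrix, the inverse has entries (D^{-1})_{ii} = 1/d_{ii}.
The diagonal entries are: d_{11} = -6, d_{22} = 4, d_{33} = -8
We need (D^{-1})_{11} = 1/d_{11} = 1/-6 = -1/6

-1/6


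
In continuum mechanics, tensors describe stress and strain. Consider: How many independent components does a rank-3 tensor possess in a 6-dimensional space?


The number of components of a rank-r tensor in d dimensions is d^r.
Here d = 6 and r = 3.
6^3 = 216

216


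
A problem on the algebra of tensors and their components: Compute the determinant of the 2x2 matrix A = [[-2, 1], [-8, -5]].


For a 2x2 matrix [[a, b], [c, d]], det = a*d - b*c.
a = -2, b = 1, c = -8, d = -5
a*d = -2 * -5 = 10
b*c = 1 * -8 = -8
det = 10 - -8 = 18

18


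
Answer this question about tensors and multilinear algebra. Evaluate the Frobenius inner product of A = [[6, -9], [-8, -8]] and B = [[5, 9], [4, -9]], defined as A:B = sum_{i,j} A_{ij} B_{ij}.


A:B = sum over all i,j of A_{ij} * B_{ij}.
Row 1: 6*5=30, -9*9=-81 => row sum = -51
Row 2: -8*4=-32, -8*-9=72 => row sum = 40
Total = -51 + 40 = -11

-11


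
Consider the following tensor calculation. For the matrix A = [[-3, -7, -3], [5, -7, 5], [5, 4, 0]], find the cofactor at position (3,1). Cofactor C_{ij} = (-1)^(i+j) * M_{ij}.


To find cofactor C_{31}, delete row 3 and column 1.
The resulting 2x2 submatrix is: [[-7, -3], [-7, 5]]
Minor M_{31} = -7*5 - -3*-7
  = -35 - 21 = -56
Sign = (-1)^(3+1) = (-1)^4 = 1
Cofactor C_{31} = 1 * -56 = -56

-56


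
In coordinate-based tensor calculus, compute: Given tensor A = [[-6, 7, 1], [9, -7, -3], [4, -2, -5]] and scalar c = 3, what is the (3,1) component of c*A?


Scalar multiplication: (cA)_{ij} = c * A_{ij}.
c = 3
A_{31} = 4
(cA)_{31} = 3 * 4 = 12

12


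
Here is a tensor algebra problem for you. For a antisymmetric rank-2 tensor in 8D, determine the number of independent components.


A antisymmetric rank-2 tensor in d dimensions has d(d-1)/2 independent components.
d = 8
d(d-1)/2 = 8 * 7 / 2 = 56 / 2 = 28

28


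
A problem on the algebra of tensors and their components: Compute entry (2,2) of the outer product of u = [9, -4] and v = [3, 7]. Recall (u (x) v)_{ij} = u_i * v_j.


The outer product entry T_{ij} = u_i * v_j.
We need i=2, j=2.
u_2 = -4, v_2 = 7
T_{2,2} = -4 * 7 = -28

-28


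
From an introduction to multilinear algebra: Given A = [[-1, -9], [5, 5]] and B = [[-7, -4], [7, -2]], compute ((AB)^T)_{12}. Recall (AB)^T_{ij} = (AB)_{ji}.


(AB)^T_{ij} = (AB)_{ji} = sum_k A_{jk} B_{ki}.
For i=1, j=2 we need (AB)_{21}:
A_{21} * B_{11} = 5 * -7 = -35
A_{22} * B_{21} = 5 * 7 = 35
Sum = -35 + 35 = 0

0


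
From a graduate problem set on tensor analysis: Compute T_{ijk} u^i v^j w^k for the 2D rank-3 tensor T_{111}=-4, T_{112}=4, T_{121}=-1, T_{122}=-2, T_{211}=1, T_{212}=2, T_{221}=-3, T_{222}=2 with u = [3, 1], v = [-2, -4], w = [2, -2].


S = sum over i,j,k of T_{ijk} u_i v_j w_k. Expanding all 8 terms:
T_{111}*u_1*v_1*w_1 = -4*3*-2*2 = 48  (running total: 48)
T_{112}*u_1*v_1*w_2 = 4*3*-2*-2 = 48  (running total: 96)
T_{121}*u_1*v_2*w_1 = -1*3*-4*2 = 24  (running total: 120)
T_{122}*u_1*v_2*w_2 = -2*3*-4*-2 = -48  (running total: 72)
T_{211}*u_2*v_1*w_1 = 1*1*-2*2 = -4  (running total: 68)
T_{212}*u_2*v_1*w_2 = 2*1*-2*-2 = 8  (running total: 76)
T_{221}*u_2*v_2*w_1 = -3*1*-4*2 = 24  (running total: 100)
T_{222}*u_2*v_2*w_2 = 2*1*-4*-2 = 16  (running total: 116)
S = 116

116


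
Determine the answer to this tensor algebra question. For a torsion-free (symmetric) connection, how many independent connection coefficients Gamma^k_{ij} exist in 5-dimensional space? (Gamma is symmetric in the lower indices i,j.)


Christoffel symbols Gamma^k_{ij} are symmetric in i,j, so there are d * d(d+1)/2 independent symbols.
d = 5
d(d+1)/2 = 5 * 6 / 2 = 15
Total = 5 * 15 = 75

75


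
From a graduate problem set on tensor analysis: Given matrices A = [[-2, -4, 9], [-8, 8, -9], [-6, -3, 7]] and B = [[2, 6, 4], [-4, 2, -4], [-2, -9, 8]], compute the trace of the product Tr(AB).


Tr(AB) = sum_i (AB)_{ii} where (AB)_{ii} = sum_k A_{ik} B_{ki}.
(AB)_{11} = -2*2 + -4*-4 + 9*-2 = -6
(AB)_{22} = -8*6 + 8*2 + -9*-9 = 49
(AB)_{33} = -6*4 + -3*-4 + 7*8 = 44
Tr(AB) = -6 + 49 + 44 = 87

87


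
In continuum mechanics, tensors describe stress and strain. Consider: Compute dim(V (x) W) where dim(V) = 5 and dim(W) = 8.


The dimension of a tensor product is the product of dimensions.
dim(V) = 5, dim(W) = 8
dim(V (x) W) = 5 * 8 = 40

40


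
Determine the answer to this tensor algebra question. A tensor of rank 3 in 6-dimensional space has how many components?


The number of components of a rank-r tensor in d dimensions is d^r.
Here d = 6 and r = 3.
6^3 = 216

216


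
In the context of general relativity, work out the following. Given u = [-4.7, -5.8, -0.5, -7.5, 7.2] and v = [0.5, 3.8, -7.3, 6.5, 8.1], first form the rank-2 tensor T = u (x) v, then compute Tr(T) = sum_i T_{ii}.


The outer product gives T_{ij} = u_i v_j.
The trace (contraction) is Tr(T) = sum_i T_{ii} = sum_i u_i v_i.
Diagonal entries:
T_{11} = u_1 * v_1 = -4.7 * 0.5 = -2.35
T_{22} = u_2 * v_2 = -5.8 * 3.8 = -22.04
T_{33} = u_3 * v_3 = -0.5 * -7.3 = 3.65
T_{44} = u_4 * v_4 = -7.5 * 6.5 = -48.75
T_{55} = u_5 * v_5 = 7.2 * 8.1 = 58.32
Tr(T) = -2.35 + -22.04 + 3.65 + -48.75 + 58.32 = -11.17

-11.17


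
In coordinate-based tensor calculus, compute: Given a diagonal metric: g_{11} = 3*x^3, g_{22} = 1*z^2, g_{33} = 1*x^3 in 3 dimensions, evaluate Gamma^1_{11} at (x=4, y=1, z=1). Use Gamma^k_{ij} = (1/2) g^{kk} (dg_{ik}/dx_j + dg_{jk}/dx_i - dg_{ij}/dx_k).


For a diagonal metric, Gamma^k_{ij} = (1/2) g^{kk} (dg_{ik}/dx_j + dg_{jk}/dx_i - dg_{ij}/dx_k).
The metric is diagonal, so g_{ab} = 0 for a != b.
At the given point: g_{11} = 192, g_{22} = 1, g_{33} = 64
g^{11} = 1/192
dg_{11}/dx_1 = dg_{11}/dx_1 = 144
dg_{11}/dx_1 = dg_{11}/dx_1 = 144
dg_{11}/dx_1 = dg_{11}/dx_1 = 144
Numerator = 144 + 144 - 144 = 144
Gamma^1_{11} = 144 / (2 * 192) = 3/8

3/8


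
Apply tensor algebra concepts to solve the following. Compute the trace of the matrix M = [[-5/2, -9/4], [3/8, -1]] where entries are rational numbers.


The trace is the sum of diagonal entries.
Diagonal: M[1,1] = -5/2, M[2,2] = -1
Tr(M) = -5/2 + -1
Computing step by step:
After adding M[1,1]: -5/2
After adding M[2,2]: -7/2
Tr(M) = -7/2

-7/2


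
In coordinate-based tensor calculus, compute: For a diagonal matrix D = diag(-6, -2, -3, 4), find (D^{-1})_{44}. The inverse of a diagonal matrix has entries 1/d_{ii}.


For a diagonal matrix, the inverse has entries (D^{-1})_{ii} = 1/d_{ii}.
The diagonal entries are: d_{11} = -6, d_{22} = -2, d_{33} = -3, d_{44} = 4
We need (D^{-1})_{44} = 1/d_{44} = 1/4 = 1/4

1/4


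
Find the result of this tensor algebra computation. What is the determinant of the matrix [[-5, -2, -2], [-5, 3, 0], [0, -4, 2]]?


Expanding along the first row, det(A) = a11*M_11 - a12*M_12 + a13*M_13, where M_1j is the (1,j) minor.
Minor M_11 = 3*2 - 0*-4 = 6
Minor M_12 = -5*2 - 0*0 = -10
Minor M_13 = -5*-4 - 3*0 = 20
det = -5*(6) - -2*(-10) + -2*(20)
    = -30 - 20 + -40
    = -90

-90


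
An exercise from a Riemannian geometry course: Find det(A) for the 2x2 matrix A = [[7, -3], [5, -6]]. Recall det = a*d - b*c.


For a 2x2 matrix [[a, b], [c, d]], det = a*d - b*c.
a = 7, b = -3, c = 5, d = -6
a*d = 7 * -6 = -42
b*c = -3 * 5 = -15
det = -42 - -15 = -27

-27


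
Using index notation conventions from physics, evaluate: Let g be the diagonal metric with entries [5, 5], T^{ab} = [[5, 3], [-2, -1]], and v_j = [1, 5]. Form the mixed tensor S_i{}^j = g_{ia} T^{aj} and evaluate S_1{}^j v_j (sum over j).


Step 1: lower the first index. For a diagonal metric, g_{ia} T^{aj} = g_{ii} T^{ij} (no sum on i).
g_{11} = 5
S_1{}^1 = 5 * T^{11} = 5 * 5 = 25
S_1{}^2 = 5 * T^{12} = 5 * 3 = 15
Step 2: contract S_1{}^j with v_j.
S_1{}^1 * v_1 = 25 * 1 = 25
S_1{}^2 * v_2 = 15 * 5 = 75
Result = 25 + 75 = 100

100


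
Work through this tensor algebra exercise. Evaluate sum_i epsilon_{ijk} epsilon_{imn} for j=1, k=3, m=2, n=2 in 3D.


Using the identity: epsilon_{ijk} epsilon_{imn} = delta_{jm} delta_{kn} - delta_{jn} delta_{km}.
delta_{12} = 0
delta_{32} = 0
delta_{12} = 0
delta_{32} = 0
Result = 0 * 0 - 0 * 0 = 0 - 0 = 0

0


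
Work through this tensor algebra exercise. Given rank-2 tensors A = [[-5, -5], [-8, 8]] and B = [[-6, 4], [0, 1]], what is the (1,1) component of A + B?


Tensor addition is component-wise: (A + B)_{ij} = A_{ij} + B_{ij}.
A_{11} = -5
B_{11} = -6
(A + B)_{11} = -5 + -6 = -11

-11


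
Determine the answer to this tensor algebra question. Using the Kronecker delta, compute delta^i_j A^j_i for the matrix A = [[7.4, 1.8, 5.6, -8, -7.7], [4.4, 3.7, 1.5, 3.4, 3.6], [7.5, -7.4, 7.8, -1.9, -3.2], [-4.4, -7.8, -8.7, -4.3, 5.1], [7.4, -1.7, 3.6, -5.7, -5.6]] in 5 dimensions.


The contraction (trace) of a rank-2 tensor is the sum of its diagonal elements.
Diagonal entries: A[1,1] = 7.4, A[2,2] = 3.7, A[3,3] = 7.8, A[4,4] = -4.3, A[5,5] = -5.6
Tr(A) = 7.4 + 3.7 + 7.8 + -4.3 + -5.6 = 9

9


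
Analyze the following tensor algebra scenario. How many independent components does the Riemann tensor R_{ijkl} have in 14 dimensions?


The Riemann tensor in d dimensions has d^2(d^2 - 1)/12 independent components.
d = 14, so d^2 = 196
d^2 - 1 = 195
d^2(d^2 - 1) = 196 * 195 = 38220
Divide by 12: 38220 / 12 = 3185

3185


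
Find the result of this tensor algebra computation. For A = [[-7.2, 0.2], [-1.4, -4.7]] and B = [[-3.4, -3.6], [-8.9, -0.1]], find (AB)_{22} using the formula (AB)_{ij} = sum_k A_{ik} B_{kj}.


(AB)_{ij} = sum_k A_{ik} B_{kj}.
For i=2, j=2:
A_{21} * B_{12} = -1.4 * -3.6 = 5.04
A_{22} * B_{22} = -4.7 * -0.1 = 0.47
Sum = 5.04 + 0.47 = 5.51

5.51


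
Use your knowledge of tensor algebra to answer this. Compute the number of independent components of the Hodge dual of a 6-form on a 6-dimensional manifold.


The Hodge dual of a p-form on an n-dimensional manifold is an (n-p)-form.
n = 6, p = 6, so dual degree = 6 - 6 = 0
The number of components is C(n, n-p) = C(6, 0) = 1

1


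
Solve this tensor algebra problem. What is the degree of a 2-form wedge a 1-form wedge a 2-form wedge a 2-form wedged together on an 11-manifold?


The degree of a wedge product is the sum of the degrees of the individual forms.
Degrees: 2, 1, 2, 2
Total degree = 2 + 1 + 2 + 2 = 7

7


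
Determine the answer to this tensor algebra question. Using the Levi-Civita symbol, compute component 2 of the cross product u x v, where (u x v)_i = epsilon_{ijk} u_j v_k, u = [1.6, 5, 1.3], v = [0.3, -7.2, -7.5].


(u x v)_2 = sum_{j,k} epsilon_{2jk} u_j v_k. Only permutations of (1,2,3) contribute; the two non-zero terms are:
eps_{213} u_1 v_3 = -1 * 1.6 * -7.5 = 12
eps_{231} u_3 v_1 = 1 * 1.3 * 0.3 = 0.39
(u x v)_2 = 12.39

12.39


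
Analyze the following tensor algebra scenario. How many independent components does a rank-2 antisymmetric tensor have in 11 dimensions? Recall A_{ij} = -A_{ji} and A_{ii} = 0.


An antisymmetric rank-2 tensor satisfies A_{ij} = -A_{ji}, so diagonal entries are zero.
The independent components are the upper-triangular entries: C(n, 2) = n(n-1)/2.
n = 11
C(11, 2) = 11 * 10 / 2 = 110 / 2 = 55

55
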